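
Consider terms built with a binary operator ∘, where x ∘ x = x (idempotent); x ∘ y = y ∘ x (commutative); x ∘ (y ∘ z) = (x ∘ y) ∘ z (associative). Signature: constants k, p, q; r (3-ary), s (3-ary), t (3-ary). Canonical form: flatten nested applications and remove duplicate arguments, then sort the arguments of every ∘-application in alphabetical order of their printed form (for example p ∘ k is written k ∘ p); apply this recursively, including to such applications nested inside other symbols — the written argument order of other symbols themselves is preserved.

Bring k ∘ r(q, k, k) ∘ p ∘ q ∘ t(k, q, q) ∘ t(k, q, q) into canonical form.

Drop duplicates:  drop duplicate t(k, q, q)
Sort arguments:  k ∘ p ∘ q ∘ r(q, k, k) ∘ t(k, q, q)

Answer: k ∘ p ∘ q ∘ r(q, k, k) ∘ t(k, q, q)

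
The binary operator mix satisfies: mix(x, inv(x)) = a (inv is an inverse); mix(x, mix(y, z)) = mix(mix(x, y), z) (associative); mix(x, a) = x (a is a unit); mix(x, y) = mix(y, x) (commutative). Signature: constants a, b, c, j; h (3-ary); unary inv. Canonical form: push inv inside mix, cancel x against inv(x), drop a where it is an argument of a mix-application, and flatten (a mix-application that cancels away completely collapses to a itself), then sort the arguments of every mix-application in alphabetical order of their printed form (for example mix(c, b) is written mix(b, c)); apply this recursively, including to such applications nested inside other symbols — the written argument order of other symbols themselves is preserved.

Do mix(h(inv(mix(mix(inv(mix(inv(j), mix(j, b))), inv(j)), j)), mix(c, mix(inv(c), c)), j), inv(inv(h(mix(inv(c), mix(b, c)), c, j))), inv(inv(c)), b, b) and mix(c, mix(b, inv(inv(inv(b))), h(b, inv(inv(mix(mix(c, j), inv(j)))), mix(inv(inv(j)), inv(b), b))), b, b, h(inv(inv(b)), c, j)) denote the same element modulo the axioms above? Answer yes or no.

Left:  mix(h(inv(mix(mix(inv(mix(inv(j), mix(j, b))), inv(j)), j)), mix(c, mix(inv(c), c)), j), inv(inv(h(mix(inv(c), mix(b, c)), c, j))), inv(inv(c)), b, b)
  Push inv inside:  distribute inv over mix and collapse double inv
  Collect terms:  mix(h(b, c, j), h(b, c, j), c, b, b)
  Sort:  mix(b, b, c, h(b, c, j), h(b, c, j))
Right:  mix(c, mix(b, inv(inv(inv(b))), h(b, inv(inv(mix(mix(c, j), inv(j)))), mix(inv(inv(j)), inv(b), b))), b, b, h(inv(inv(b)), c, j))
  Push inv inside:  distribute inv over mix and collapse double inv
  Collect terms:  mix(c, b, b, h(b, c, j), h(b, c, j))
  Order the arguments:  mix(b, b, c, h(b, c, j), h(b, c, j))

Answer: yes — both canonical forms are mix(b, b, c, h(b, c, j), h(b, c, j))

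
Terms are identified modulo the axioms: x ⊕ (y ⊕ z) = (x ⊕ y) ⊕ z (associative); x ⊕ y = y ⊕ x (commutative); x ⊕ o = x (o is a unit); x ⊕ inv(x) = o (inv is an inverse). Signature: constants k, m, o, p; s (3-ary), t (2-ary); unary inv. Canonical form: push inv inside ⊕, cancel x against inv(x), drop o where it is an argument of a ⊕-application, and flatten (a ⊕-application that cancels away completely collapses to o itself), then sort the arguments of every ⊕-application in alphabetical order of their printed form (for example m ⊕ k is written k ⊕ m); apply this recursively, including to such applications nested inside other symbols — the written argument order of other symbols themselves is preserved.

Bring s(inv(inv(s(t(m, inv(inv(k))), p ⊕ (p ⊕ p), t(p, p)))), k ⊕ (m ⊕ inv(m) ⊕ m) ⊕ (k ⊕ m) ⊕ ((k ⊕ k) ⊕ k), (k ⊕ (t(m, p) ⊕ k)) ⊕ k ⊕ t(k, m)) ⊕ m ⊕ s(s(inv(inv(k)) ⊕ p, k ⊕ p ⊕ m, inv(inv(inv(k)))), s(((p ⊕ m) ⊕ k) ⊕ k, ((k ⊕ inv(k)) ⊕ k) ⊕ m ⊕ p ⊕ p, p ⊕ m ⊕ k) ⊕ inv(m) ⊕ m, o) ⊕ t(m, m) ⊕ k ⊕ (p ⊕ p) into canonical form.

Answer: k ⊕ m ⊕ p ⊕ p ⊕ s(s(k ⊕ p, k ⊕ m ⊕ p, inv(k)), s(k ⊕ k ⊕ m ⊕ p, k ⊕ m ⊕ p ⊕ p, k ⊕ m ⊕ p), o) ⊕ s(s(t(m, k), p ⊕ p ⊕ p, t(p, p)), k ⊕ k ⊕ k ⊕ k ⊕ k ⊕ m ⊕ m, k ⊕ k ⊕ k ⊕ t(k, m) ⊕ t(m, p)) ⊕ t(m, m)

Derivation:
Push inv inside:  distribute inv over ⊕ and collapse double inv
Collect:  s(s(t(m, k), p ⊕ p ⊕ p, t(p, p)), k ⊕ k ⊕ k ⊕ k ⊕ k ⊕ m ⊕ m, k ⊕ k ⊕ k ⊕ t(k, m) ⊕ t(m, p)) ⊕ m ⊕ s(s(k ⊕ p, k ⊕ m ⊕ p, inv(k)), s(k ⊕ k ⊕ m ⊕ p, k ⊕ m ⊕ p ⊕ p, k ⊕ m ⊕ p), o) ⊕ t(m, m) ⊕ k ⊕ p ⊕ p
Sort:  k ⊕ m ⊕ p ⊕ p ⊕ s(s(k ⊕ p, k ⊕ m ⊕ p, inv(k)), s(k ⊕ k ⊕ m ⊕ p, k ⊕ m ⊕ p ⊕ p, k ⊕ m ⊕ p), o) ⊕ s(s(t(m, k), p ⊕ p ⊕ p, t(p, p)), k ⊕ k ⊕ k ⊕ k ⊕ k ⊕ m ⊕ m, k ⊕ k ⊕ k ⊕ t(k, m) ⊕ t(m, p)) ⊕ t(m, m)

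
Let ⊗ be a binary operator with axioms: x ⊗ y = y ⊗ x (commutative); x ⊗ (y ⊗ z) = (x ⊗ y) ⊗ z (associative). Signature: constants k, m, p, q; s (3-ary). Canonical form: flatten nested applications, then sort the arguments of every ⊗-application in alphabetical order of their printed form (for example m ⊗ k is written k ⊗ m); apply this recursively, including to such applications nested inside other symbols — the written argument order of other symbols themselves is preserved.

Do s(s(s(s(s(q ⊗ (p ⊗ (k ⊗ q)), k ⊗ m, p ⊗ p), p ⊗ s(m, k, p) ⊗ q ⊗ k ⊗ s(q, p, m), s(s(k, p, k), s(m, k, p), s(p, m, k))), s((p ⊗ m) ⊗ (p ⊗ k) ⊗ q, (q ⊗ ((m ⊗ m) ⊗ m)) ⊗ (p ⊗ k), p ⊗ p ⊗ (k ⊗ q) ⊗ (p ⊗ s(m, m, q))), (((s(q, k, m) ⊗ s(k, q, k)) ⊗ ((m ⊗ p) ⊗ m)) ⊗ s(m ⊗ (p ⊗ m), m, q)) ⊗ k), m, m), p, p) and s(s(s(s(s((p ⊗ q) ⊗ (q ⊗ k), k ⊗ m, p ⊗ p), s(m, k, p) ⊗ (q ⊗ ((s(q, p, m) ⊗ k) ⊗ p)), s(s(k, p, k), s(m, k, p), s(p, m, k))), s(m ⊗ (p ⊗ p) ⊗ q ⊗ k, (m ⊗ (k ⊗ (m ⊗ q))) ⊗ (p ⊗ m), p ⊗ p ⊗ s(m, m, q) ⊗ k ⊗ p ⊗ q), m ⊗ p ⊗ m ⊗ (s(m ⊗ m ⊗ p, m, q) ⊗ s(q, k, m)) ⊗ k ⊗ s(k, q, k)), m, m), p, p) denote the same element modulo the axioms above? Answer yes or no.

Left:  s(s(s(s(s(q ⊗ (p ⊗ (k ⊗ q)), k ⊗ m, p ⊗ p), p ⊗ s(m, k, p) ⊗ q ⊗ k ⊗ s(q, p, m), s(s(k, p, k), s(m, k, p), s(p, m, k))), s((p ⊗ m) ⊗ (p ⊗ k) ⊗ q, (q ⊗ ((m ⊗ m) ⊗ m)) ⊗ (p ⊗ k), p ⊗ p ⊗ (k ⊗ q) ⊗ (p ⊗ s(m, m, q))), (((s(q, k, m) ⊗ s(k, q, k)) ⊗ ((m ⊗ p) ⊗ m)) ⊗ s(m ⊗ (p ⊗ m), m, q)) ⊗ k), m, m), p, p)
  Work inside:  (((s(q, k, m) ⊗ s(k, q, k)) ⊗ ((m ⊗ p) ⊗ m)) ⊗ s(m ⊗ (p ⊗ m), m, q)) ⊗ k
  Un-nest:  s(q, k, m) ⊗ s(k, q, k) ⊗ m ⊗ p ⊗ m ⊗ s(m ⊗ (p ⊗ m), m, q) ⊗ k
  Simplify inside:  s(m ⊗ (p ⊗ m), m, q)  →  s(m ⊗ m ⊗ p, m, q)
  Sort:  k ⊗ m ⊗ m ⊗ p ⊗ s(k, q, k) ⊗ s(m ⊗ m ⊗ p, m, q) ⊗ s(q, k, m)
  Rebuild:  s(s(s(s(s(k ⊗ p ⊗ q ⊗ q, k ⊗ m, p ⊗ p), k ⊗ p ⊗ q ⊗ s(m, k, p) ⊗ s(q, p, m), s(s(k, p, k), s(m, k, p), s(p, m, k))), s(k ⊗ m ⊗ p ⊗ p ⊗ q, k ⊗ m ⊗ m ⊗ m ⊗ p ⊗ q, k ⊗ p ⊗ p ⊗ p ⊗ q ⊗ s(m, m, q)), k ⊗ m ⊗ m ⊗ p ⊗ s(k, q, k) ⊗ s(m ⊗ m ⊗ p, m, q) ⊗ s(q, k, m)), m, m), p, p)
Right:  s(s(s(s(s((p ⊗ q) ⊗ (q ⊗ k), k ⊗ m, p ⊗ p), s(m, k, p) ⊗ (q ⊗ ((s(q, p, m) ⊗ k) ⊗ p)), s(s(k, p, k), s(m, k, p), s(p, m, k))), s(m ⊗ (p ⊗ p) ⊗ q ⊗ k, (m ⊗ (k ⊗ (m ⊗ q))) ⊗ (p ⊗ m), p ⊗ p ⊗ s(m, m, q) ⊗ k ⊗ p ⊗ q), m ⊗ p ⊗ m ⊗ (s(m ⊗ m ⊗ p, m, q) ⊗ s(q, k, m)) ⊗ k ⊗ s(k, q, k)), m, m), p, p)
  Descend into:  m ⊗ p ⊗ m ⊗ (s(m ⊗ m ⊗ p, m, q) ⊗ s(q, k, m)) ⊗ k ⊗ s(k, q, k)
  Flatten:  m ⊗ p ⊗ m ⊗ s(m ⊗ m ⊗ p, m, q) ⊗ s(q, k, m) ⊗ k ⊗ s(k, q, k)
  Order the arguments:  k ⊗ m ⊗ m ⊗ p ⊗ s(k, q, k) ⊗ s(m ⊗ m ⊗ p, m, q) ⊗ s(q, k, m)
  Rebuild:  s(s(s(s(s(k ⊗ p ⊗ q ⊗ q, k ⊗ m, p ⊗ p), k ⊗ p ⊗ q ⊗ s(m, k, p) ⊗ s(q, p, m), s(s(k, p, k), s(m, k, p), s(p, m, k))), s(k ⊗ m ⊗ p ⊗ p ⊗ q, k ⊗ m ⊗ m ⊗ m ⊗ p ⊗ q, k ⊗ p ⊗ p ⊗ p ⊗ q ⊗ s(m, m, q)), k ⊗ m ⊗ m ⊗ p ⊗ s(k, q, k) ⊗ s(m ⊗ m ⊗ p, m, q) ⊗ s(q, k, m)), m, m), p, p)

Answer: yes — both canonical forms are s(s(s(s(s(k ⊗ p ⊗ q ⊗ q, k ⊗ m, p ⊗ p), k ⊗ p ⊗ q ⊗ s(m, k, p) ⊗ s(q, p, m), s(s(k, p, k), s(m, k, p), s(p, m, k))), s(k ⊗ m ⊗ p ⊗ p ⊗ q, k ⊗ m ⊗ m ⊗ m ⊗ p ⊗ q, k ⊗ p ⊗ p ⊗ p ⊗ q ⊗ s(m, m, q)), k ⊗ m ⊗ m ⊗ p ⊗ s(k, q, k) ⊗ s(m ⊗ m ⊗ p, m, q) ⊗ s(q, k, m)), m, m), p, p)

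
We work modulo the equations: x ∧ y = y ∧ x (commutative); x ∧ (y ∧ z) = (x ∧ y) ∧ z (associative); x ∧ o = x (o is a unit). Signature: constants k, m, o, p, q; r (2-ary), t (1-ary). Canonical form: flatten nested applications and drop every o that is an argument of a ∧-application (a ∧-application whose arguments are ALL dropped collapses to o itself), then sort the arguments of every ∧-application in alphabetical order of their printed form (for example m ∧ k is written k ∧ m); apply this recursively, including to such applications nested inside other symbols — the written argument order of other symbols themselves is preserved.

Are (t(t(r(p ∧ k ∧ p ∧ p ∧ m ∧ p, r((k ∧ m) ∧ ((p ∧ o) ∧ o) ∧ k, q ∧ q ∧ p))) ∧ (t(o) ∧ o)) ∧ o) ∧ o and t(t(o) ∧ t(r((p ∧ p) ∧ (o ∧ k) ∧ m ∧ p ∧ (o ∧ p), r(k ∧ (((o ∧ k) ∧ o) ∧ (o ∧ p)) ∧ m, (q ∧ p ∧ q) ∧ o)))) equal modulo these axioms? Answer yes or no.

Left:  (t(t(r(p ∧ k ∧ p ∧ p ∧ m ∧ p, r((k ∧ m) ∧ ((p ∧ o) ∧ o) ∧ k, q ∧ q ∧ p))) ∧ (t(o) ∧ o)) ∧ o) ∧ o
  Un-nest:  t(t(r(p ∧ k ∧ p ∧ p ∧ m ∧ p, r((k ∧ m) ∧ ((p ∧ o) ∧ o) ∧ k, q ∧ q ∧ p))) ∧ (t(o) ∧ o)) ∧ o ∧ o
  Canonicalize subterm:  t(t(r(p ∧ k ∧ p ∧ p ∧ m ∧ p, r((k ∧ m) ∧ ((p ∧ o) ∧ o) ∧ k, q ∧ q ∧ p))) ∧ (t(o) ∧ o))  →  t(t(o) ∧ t(r(k ∧ m ∧ p ∧ p ∧ p ∧ p, r(k ∧ k ∧ m ∧ p, p ∧ q ∧ q))))
  Drop the unit:  drop o (×2)
  Order the arguments:  t(t(o) ∧ t(r(k ∧ m ∧ p ∧ p ∧ p ∧ p, r(k ∧ k ∧ m ∧ p, p ∧ q ∧ q))))
Right:  t(t(o) ∧ t(r((p ∧ p) ∧ (o ∧ k) ∧ m ∧ p ∧ (o ∧ p), r(k ∧ (((o ∧ k) ∧ o) ∧ (o ∧ p)) ∧ m, (q ∧ p ∧ q) ∧ o))))
  Work inside:  t(o) ∧ t(r((p ∧ p) ∧ (o ∧ k) ∧ m ∧ p ∧ (o ∧ p), r(k ∧ (((o ∧ k) ∧ o) ∧ (o ∧ p)) ∧ m, (q ∧ p ∧ q) ∧ o)))
  Inside:  t(r((p ∧ p) ∧ (o ∧ k) ∧ m ∧ p ∧ (o ∧ p), r(k ∧ (((o ∧ k) ∧ o) ∧ (o ∧ p)) ∧ m, (q ∧ p ∧ q) ∧ o)))  →  t(r(k ∧ m ∧ p ∧ p ∧ p ∧ p, r(k ∧ k ∧ m ∧ p, p ∧ q ∧ q)))
  Sort arguments:  t(o) ∧ t(r(k ∧ m ∧ p ∧ p ∧ p ∧ p, r(k ∧ k ∧ m ∧ p, p ∧ q ∧ q)))
  Reassemble:  t(t(o) ∧ t(r(k ∧ m ∧ p ∧ p ∧ p ∧ p, r(k ∧ k ∧ m ∧ p, p ∧ q ∧ q))))

Answer: yes — both canonical forms are t(t(o) ∧ t(r(k ∧ m ∧ p ∧ p ∧ p ∧ p, r(k ∧ k ∧ m ∧ p, p ∧ q ∧ q))))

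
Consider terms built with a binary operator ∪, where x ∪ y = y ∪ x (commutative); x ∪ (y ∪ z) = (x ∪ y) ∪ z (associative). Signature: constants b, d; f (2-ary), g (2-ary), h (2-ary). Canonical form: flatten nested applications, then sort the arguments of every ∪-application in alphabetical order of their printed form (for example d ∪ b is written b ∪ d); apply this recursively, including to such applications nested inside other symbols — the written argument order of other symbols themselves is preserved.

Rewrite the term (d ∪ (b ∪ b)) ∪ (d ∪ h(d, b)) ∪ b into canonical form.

Answer: b ∪ b ∪ b ∪ d ∪ d ∪ h(d, b)

Derivation:
Un-nest:  d ∪ b ∪ b ∪ d ∪ h(d, b) ∪ b
Order the arguments:  b ∪ b ∪ b ∪ d ∪ d ∪ h(d, b)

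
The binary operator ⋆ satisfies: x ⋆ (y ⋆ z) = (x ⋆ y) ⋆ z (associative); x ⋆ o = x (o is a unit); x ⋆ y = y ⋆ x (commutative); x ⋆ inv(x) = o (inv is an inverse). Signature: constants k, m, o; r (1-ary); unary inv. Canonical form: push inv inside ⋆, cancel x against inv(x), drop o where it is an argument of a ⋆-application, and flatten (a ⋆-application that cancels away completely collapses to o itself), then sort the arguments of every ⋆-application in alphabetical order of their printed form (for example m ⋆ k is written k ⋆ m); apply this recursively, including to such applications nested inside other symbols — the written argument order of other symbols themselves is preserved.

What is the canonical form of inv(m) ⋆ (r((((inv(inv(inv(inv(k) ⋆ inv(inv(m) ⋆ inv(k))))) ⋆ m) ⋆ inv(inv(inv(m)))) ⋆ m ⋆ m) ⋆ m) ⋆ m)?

Push inv inside:  distribute inv over ⋆ and collapse double inv
Cancel inverse pairs:  m cancels
Combine occurrences:  r(m ⋆ m)

Answer: r(m ⋆ m)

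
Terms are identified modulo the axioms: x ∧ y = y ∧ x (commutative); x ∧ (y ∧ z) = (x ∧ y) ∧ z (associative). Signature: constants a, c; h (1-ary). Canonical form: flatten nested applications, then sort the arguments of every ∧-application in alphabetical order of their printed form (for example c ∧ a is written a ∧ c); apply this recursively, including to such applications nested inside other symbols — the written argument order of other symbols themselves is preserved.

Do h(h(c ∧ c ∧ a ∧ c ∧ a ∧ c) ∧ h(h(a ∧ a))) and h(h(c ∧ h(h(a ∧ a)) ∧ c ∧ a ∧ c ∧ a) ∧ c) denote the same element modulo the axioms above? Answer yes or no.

Left:  h(h(c ∧ c ∧ a ∧ c ∧ a ∧ c) ∧ h(h(a ∧ a)))
  Focus inside:  h(c ∧ c ∧ a ∧ c ∧ a ∧ c) ∧ h(h(a ∧ a))
  Simplify inside:  h(c ∧ c ∧ a ∧ c ∧ a ∧ c)  →  h(a ∧ a ∧ c ∧ c ∧ c ∧ c)
  Sort:  h(a ∧ a ∧ c ∧ c ∧ c ∧ c) ∧ h(h(a ∧ a))
  Rebuild:  h(h(a ∧ a ∧ c ∧ c ∧ c ∧ c) ∧ h(h(a ∧ a)))
Right:  h(h(c ∧ h(h(a ∧ a)) ∧ c ∧ a ∧ c ∧ a) ∧ c)
  Work inside:  h(c ∧ h(h(a ∧ a)) ∧ c ∧ a ∧ c ∧ a) ∧ c
  Canonicalize subterm:  h(c ∧ h(h(a ∧ a)) ∧ c ∧ a ∧ c ∧ a)  →  h(a ∧ a ∧ c ∧ c ∧ c ∧ h(h(a ∧ a)))
  Order the arguments:  c ∧ h(a ∧ a ∧ c ∧ c ∧ c ∧ h(h(a ∧ a)))
  Reassemble:  h(c ∧ h(a ∧ a ∧ c ∧ c ∧ c ∧ h(h(a ∧ a))))

Answer: no — h(h(a ∧ a ∧ c ∧ c ∧ c ∧ c) ∧ h(h(a ∧ a))) vs h(c ∧ h(a ∧ a ∧ c ∧ c ∧ c ∧ h(h(a ∧ a))))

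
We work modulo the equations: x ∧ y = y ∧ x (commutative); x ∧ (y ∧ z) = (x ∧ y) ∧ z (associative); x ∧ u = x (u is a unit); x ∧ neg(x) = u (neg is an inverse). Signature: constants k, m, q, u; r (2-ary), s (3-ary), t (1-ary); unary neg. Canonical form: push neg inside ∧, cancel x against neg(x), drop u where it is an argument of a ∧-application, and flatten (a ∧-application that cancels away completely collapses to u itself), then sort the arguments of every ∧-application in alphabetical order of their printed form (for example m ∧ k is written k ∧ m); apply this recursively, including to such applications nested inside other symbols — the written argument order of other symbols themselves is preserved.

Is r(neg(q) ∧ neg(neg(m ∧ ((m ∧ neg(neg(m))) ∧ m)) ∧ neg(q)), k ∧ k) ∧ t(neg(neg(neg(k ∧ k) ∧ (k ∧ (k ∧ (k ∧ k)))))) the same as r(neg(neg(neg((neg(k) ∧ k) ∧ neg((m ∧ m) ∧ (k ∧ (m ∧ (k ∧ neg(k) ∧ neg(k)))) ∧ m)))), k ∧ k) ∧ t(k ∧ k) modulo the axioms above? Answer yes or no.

Left:  r(neg(q) ∧ neg(neg(m ∧ ((m ∧ neg(neg(m))) ∧ m)) ∧ neg(q)), k ∧ k) ∧ t(neg(neg(neg(k ∧ k) ∧ (k ∧ (k ∧ (k ∧ k))))))
  Push neg inside:  distribute neg over ∧ and collapse double neg
  Collect terms:  r(m ∧ m ∧ m ∧ m, k ∧ k) ∧ t(k ∧ k)
Right:  r(neg(neg(neg((neg(k) ∧ k) ∧ neg((m ∧ m) ∧ (k ∧ (m ∧ (k ∧ neg(k) ∧ neg(k)))) ∧ m)))), k ∧ k) ∧ t(k ∧ k)
  Push neg inside:  distribute neg over ∧ and collapse double neg
  Collect terms:  r(m ∧ m ∧ m ∧ m, k ∧ k) ∧ t(k ∧ k)

Answer: yes — both canonical forms are r(m ∧ m ∧ m ∧ m, k ∧ k) ∧ t(k ∧ k)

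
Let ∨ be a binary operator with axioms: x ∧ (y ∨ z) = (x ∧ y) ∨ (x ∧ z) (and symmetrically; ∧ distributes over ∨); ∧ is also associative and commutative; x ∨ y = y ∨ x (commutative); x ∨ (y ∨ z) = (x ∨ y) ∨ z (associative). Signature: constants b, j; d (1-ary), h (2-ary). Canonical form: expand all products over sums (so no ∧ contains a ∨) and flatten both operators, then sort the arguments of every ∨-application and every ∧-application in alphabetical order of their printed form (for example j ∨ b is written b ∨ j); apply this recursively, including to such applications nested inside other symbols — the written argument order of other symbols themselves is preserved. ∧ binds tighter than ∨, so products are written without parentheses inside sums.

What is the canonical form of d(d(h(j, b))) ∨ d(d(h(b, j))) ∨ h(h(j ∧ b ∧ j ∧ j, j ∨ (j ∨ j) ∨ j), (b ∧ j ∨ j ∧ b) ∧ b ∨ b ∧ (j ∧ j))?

Answer: d(d(h(b, j))) ∨ d(d(h(j, b))) ∨ h(h(b ∧ j ∧ j ∧ j, j ∨ j ∨ j ∨ j), b ∧ b ∧ j ∨ b ∧ b ∧ j ∨ b ∧ j ∧ j)

Derivation:
Expand products over sums:  d(d(h(j, b))) ∨ d(d(h(b, j))) ∨ h(h(b ∧ j ∧ j ∧ j, j ∨ j ∨ j ∨ j), b ∧ b ∧ j ∨ b ∧ b ∧ j ∨ b ∧ j ∧ j)
Order the arguments:  d(d(h(b, j))) ∨ d(d(h(j, b))) ∨ h(h(b ∧ j ∧ j ∧ j, j ∨ j ∨ j ∨ j), b ∧ b ∧ j ∨ b ∧ b ∧ j ∨ b ∧ j ∧ j)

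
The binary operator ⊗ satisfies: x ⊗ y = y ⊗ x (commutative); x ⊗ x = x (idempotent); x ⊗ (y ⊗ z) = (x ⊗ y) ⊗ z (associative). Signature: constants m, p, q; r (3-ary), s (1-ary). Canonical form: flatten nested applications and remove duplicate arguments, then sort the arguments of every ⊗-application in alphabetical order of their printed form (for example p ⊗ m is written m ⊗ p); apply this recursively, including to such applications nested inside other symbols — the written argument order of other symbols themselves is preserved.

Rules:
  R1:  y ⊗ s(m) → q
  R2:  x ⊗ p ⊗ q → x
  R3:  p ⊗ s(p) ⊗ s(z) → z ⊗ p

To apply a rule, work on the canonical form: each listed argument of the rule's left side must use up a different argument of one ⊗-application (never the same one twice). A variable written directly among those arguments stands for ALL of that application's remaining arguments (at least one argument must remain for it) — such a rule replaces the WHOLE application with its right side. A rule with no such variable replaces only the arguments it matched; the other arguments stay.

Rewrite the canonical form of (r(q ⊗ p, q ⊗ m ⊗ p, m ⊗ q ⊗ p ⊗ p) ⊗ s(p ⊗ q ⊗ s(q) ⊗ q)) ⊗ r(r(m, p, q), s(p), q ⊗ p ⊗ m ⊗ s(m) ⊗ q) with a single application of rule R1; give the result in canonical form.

Canonical form:  r(p ⊗ q, m ⊗ p ⊗ q, m ⊗ p ⊗ q) ⊗ r(r(m, p, q), s(p), m ⊗ p ⊗ q ⊗ s(m)) ⊗ s(p ⊗ q ⊗ s(q))
Match R1:  consume s(m);  y := m ⊗ p ⊗ q
The extension variable absorbs all remaining arguments, so the whole application is rewritten.
Result:  r(p ⊗ q, m ⊗ p ⊗ q, m ⊗ p ⊗ q) ⊗ r(r(m, p, q), s(p), q) ⊗ s(p ⊗ q ⊗ s(q))

Answer: r(p ⊗ q, m ⊗ p ⊗ q, m ⊗ p ⊗ q) ⊗ r(r(m, p, q), s(p), q) ⊗ s(p ⊗ q ⊗ s(q))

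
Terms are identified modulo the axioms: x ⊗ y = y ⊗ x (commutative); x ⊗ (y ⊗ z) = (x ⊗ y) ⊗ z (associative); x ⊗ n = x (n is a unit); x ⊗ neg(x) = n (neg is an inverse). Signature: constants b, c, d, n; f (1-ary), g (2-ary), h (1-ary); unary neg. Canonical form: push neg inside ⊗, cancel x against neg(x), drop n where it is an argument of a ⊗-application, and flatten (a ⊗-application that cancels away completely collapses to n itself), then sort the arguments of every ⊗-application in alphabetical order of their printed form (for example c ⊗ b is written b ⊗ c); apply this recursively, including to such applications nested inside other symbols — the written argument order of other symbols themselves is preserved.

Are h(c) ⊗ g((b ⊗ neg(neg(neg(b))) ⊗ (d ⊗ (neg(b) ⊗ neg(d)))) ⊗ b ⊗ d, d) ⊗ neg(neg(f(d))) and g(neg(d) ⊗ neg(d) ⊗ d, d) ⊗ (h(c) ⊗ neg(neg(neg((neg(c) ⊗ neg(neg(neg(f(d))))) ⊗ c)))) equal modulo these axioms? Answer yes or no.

Answer: no — f(d) ⊗ g(d, d) ⊗ h(c) vs f(d) ⊗ g(neg(d), d) ⊗ h(c)

Derivation:
Left:  h(c) ⊗ g((b ⊗ neg(neg(neg(b))) ⊗ (d ⊗ (neg(b) ⊗ neg(d)))) ⊗ b ⊗ d, d) ⊗ neg(neg(f(d)))
  Push neg inside:  distribute neg over ⊗ and collapse double neg
  Collect:  h(c) ⊗ g(d, d) ⊗ f(d)
  Sort arguments:  f(d) ⊗ g(d, d) ⊗ h(c)
Right:  g(neg(d) ⊗ neg(d) ⊗ d, d) ⊗ (h(c) ⊗ neg(neg(neg((neg(c) ⊗ neg(neg(neg(f(d))))) ⊗ c))))
  Push neg inside:  distribute neg over ⊗ and collapse double neg
  Inverses cancel:  c cancels
  Collect terms:  g(neg(d), d) ⊗ h(c) ⊗ f(d)
  Sort arguments:  f(d) ⊗ g(neg(d), d) ⊗ h(c)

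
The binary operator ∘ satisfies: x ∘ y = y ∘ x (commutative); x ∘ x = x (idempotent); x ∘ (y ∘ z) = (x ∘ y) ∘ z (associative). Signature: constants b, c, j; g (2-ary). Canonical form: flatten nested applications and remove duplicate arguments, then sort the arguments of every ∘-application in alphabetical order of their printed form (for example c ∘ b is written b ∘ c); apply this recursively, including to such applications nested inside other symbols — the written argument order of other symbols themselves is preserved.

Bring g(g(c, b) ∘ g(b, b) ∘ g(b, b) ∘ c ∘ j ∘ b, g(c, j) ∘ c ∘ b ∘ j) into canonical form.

Answer: g(b ∘ c ∘ g(b, b) ∘ g(c, b) ∘ j, b ∘ c ∘ g(c, j) ∘ j)

Derivation:
Descend into:  g(c, b) ∘ g(b, b) ∘ g(b, b) ∘ c ∘ j ∘ b
Deduplicate:  drop duplicate g(b, b)
Sort arguments:  b ∘ c ∘ g(b, b) ∘ g(c, b) ∘ j
Reassemble:  g(b ∘ c ∘ g(b, b) ∘ g(c, b) ∘ j, b ∘ c ∘ g(c, j) ∘ j)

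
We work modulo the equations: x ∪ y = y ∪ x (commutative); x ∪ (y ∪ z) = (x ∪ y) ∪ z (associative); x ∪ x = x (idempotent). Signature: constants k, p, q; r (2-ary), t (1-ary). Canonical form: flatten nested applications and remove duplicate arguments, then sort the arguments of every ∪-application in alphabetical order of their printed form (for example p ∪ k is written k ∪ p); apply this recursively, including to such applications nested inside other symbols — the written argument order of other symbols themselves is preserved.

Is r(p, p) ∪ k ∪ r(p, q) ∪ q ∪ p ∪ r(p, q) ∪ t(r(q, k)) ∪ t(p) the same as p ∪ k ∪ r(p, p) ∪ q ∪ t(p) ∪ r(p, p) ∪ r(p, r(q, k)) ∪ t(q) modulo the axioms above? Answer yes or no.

Left:  r(p, p) ∪ k ∪ r(p, q) ∪ q ∪ p ∪ r(p, q) ∪ t(r(q, k)) ∪ t(p)
  Deduplicate:  drop duplicate r(p, q)
  Order the arguments:  k ∪ p ∪ q ∪ r(p, p) ∪ r(p, q) ∪ t(p) ∪ t(r(q, k))
Right:  p ∪ k ∪ r(p, p) ∪ q ∪ t(p) ∪ r(p, p) ∪ r(p, r(q, k)) ∪ t(q)
  Deduplicate:  drop duplicate r(p, p)
  Order the arguments:  k ∪ p ∪ q ∪ r(p, p) ∪ r(p, r(q, k)) ∪ t(p) ∪ t(q)

Answer: no — k ∪ p ∪ q ∪ r(p, p) ∪ r(p, q) ∪ t(p) ∪ t(r(q, k)) vs k ∪ p ∪ q ∪ r(p, p) ∪ r(p, r(q, k)) ∪ t(p) ∪ t(q)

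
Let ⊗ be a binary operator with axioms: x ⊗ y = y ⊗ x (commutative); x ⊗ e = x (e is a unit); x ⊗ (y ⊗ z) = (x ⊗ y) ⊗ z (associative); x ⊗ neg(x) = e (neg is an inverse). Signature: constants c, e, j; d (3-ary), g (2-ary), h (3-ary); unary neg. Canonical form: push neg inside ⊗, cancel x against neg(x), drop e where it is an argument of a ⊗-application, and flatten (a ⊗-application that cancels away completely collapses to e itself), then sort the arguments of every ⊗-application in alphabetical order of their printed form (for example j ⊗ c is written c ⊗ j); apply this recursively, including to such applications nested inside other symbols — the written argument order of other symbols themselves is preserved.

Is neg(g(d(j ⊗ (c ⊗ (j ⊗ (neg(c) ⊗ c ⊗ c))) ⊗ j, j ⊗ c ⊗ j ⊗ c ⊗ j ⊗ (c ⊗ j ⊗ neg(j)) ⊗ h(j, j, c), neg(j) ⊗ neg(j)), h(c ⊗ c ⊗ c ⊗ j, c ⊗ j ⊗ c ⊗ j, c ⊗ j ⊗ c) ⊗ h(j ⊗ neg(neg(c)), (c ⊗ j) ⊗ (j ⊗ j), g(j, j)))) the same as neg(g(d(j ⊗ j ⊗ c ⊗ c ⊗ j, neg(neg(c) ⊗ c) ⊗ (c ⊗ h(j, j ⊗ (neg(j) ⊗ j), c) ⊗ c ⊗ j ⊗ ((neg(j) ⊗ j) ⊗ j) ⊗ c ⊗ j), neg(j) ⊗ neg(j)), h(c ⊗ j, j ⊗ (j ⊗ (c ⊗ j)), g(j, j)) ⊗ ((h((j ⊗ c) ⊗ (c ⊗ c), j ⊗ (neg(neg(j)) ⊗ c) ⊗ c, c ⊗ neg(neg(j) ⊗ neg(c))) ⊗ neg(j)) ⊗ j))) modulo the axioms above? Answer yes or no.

Answer: yes — both canonical forms are neg(g(d(c ⊗ c ⊗ j ⊗ j ⊗ j, c ⊗ c ⊗ c ⊗ h(j, j, c) ⊗ j ⊗ j ⊗ j, neg(j) ⊗ neg(j)), h(c ⊗ c ⊗ c ⊗ j, c ⊗ c ⊗ j ⊗ j, c ⊗ c ⊗ j) ⊗ h(c ⊗ j, c ⊗ j ⊗ j ⊗ j, g(j, j))))

Derivation:
Left:  neg(g(d(j ⊗ (c ⊗ (j ⊗ (neg(c) ⊗ c ⊗ c))) ⊗ j, j ⊗ c ⊗ j ⊗ c ⊗ j ⊗ (c ⊗ j ⊗ neg(j)) ⊗ h(j, j, c), neg(j) ⊗ neg(j)), h(c ⊗ c ⊗ c ⊗ j, c ⊗ j ⊗ c ⊗ j, c ⊗ j ⊗ c) ⊗ h(j ⊗ neg(neg(c)), (c ⊗ j) ⊗ (j ⊗ j), g(j, j))))
  Push neg inside:  distribute neg over ⊗ and collapse double neg
  Combine occurrences:  neg(g(d(c ⊗ c ⊗ j ⊗ j ⊗ j, c ⊗ c ⊗ c ⊗ h(j, j, c) ⊗ j ⊗ j ⊗ j, neg(j) ⊗ neg(j)), h(c ⊗ c ⊗ c ⊗ j, c ⊗ c ⊗ j ⊗ j, c ⊗ c ⊗ j) ⊗ h(c ⊗ j, c ⊗ j ⊗ j ⊗ j, g(j, j))))
Right:  neg(g(d(j ⊗ j ⊗ c ⊗ c ⊗ j, neg(neg(c) ⊗ c) ⊗ (c ⊗ h(j, j ⊗ (neg(j) ⊗ j), c) ⊗ c ⊗ j ⊗ ((neg(j) ⊗ j) ⊗ j) ⊗ c ⊗ j), neg(j) ⊗ neg(j)), h(c ⊗ j, j ⊗ (j ⊗ (c ⊗ j)), g(j, j)) ⊗ ((h((j ⊗ c) ⊗ (c ⊗ c), j ⊗ (neg(neg(j)) ⊗ c) ⊗ c, c ⊗ neg(neg(j) ⊗ neg(c))) ⊗ neg(j)) ⊗ j)))
  Push neg inside:  distribute neg over ⊗ and collapse double neg
  Collect terms:  neg(g(d(c ⊗ c ⊗ j ⊗ j ⊗ j, c ⊗ c ⊗ c ⊗ h(j, j, c) ⊗ j ⊗ j ⊗ j, neg(j) ⊗ neg(j)), h(c ⊗ c ⊗ c ⊗ j, c ⊗ c ⊗ j ⊗ j, c ⊗ c ⊗ j) ⊗ h(c ⊗ j, c ⊗ j ⊗ j ⊗ j, g(j, j))))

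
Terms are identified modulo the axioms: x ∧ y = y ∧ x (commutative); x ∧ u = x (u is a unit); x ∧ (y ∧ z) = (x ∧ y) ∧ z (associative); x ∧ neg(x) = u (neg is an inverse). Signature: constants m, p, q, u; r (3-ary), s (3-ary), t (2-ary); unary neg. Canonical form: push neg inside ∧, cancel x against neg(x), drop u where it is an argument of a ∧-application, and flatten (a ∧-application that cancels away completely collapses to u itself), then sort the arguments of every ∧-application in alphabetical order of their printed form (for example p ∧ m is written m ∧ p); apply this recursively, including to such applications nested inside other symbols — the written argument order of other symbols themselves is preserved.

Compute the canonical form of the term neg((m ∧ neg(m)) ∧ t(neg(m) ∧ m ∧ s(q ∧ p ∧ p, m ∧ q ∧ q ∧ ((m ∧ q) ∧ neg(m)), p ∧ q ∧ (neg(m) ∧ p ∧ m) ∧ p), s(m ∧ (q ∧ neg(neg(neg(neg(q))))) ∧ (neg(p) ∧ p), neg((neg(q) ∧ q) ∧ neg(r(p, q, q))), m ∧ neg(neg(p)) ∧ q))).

Push neg inside:  distribute neg over ∧ and collapse double neg
Inverses cancel:  m cancels
Collect:  neg(t(s(p ∧ p ∧ q, m ∧ q ∧ q ∧ q, p ∧ p ∧ p ∧ q), s(m ∧ q ∧ q, r(p, q, q), m ∧ p ∧ q)))

Answer: neg(t(s(p ∧ p ∧ q, m ∧ q ∧ q ∧ q, p ∧ p ∧ p ∧ q), s(m ∧ q ∧ q, r(p, q, q), m ∧ p ∧ q)))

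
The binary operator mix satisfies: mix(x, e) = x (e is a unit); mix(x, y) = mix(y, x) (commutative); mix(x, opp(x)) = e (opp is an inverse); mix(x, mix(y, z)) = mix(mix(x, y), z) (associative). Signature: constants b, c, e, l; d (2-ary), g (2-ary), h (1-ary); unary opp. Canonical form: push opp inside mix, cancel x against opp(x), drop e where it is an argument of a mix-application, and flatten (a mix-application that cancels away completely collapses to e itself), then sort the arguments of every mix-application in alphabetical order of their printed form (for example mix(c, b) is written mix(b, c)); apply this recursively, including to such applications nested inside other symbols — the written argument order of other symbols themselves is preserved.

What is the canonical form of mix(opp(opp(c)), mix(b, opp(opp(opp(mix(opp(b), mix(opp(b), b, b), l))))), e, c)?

Push opp inside:  distribute opp over mix and collapse double opp
Collect terms:  mix(c, c, b, opp(l))
Order the arguments:  mix(b, c, c, opp(l))

Answer: mix(b, c, c, opp(l))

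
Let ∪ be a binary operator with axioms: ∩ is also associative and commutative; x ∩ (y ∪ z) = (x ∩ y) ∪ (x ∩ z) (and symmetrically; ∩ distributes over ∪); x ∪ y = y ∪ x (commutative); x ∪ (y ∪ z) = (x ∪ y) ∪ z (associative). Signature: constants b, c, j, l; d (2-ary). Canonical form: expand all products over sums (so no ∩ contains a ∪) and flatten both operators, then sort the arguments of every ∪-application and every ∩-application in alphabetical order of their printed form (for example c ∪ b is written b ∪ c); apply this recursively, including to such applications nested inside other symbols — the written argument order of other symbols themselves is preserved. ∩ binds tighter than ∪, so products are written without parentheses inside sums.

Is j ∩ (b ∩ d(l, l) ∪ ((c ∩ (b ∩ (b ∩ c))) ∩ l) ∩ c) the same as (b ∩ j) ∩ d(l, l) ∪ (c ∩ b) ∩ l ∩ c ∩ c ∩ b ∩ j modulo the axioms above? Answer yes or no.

Left:  j ∩ (b ∩ d(l, l) ∪ ((c ∩ (b ∩ (b ∩ c))) ∩ l) ∩ c)
  Expand products over sums:  b ∩ d(l, l) ∩ j ∪ b ∩ b ∩ c ∩ c ∩ c ∩ j ∩ l
  Sort arguments:  b ∩ b ∩ c ∩ c ∩ c ∩ j ∩ l ∪ b ∩ d(l, l) ∩ j
Right:  (b ∩ j) ∩ d(l, l) ∪ (c ∩ b) ∩ l ∩ c ∩ c ∩ b ∩ j
  Merge nested applications:  b ∩ d(l, l) ∩ j ∪ b ∩ b ∩ c ∩ c ∩ c ∩ j ∩ l
  Order the arguments:  b ∩ b ∩ c ∩ c ∩ c ∩ j ∩ l ∪ b ∩ d(l, l) ∩ j

Answer: yes — both canonical forms are b ∩ b ∩ c ∩ c ∩ c ∩ j ∩ l ∪ b ∩ d(l, l) ∩ j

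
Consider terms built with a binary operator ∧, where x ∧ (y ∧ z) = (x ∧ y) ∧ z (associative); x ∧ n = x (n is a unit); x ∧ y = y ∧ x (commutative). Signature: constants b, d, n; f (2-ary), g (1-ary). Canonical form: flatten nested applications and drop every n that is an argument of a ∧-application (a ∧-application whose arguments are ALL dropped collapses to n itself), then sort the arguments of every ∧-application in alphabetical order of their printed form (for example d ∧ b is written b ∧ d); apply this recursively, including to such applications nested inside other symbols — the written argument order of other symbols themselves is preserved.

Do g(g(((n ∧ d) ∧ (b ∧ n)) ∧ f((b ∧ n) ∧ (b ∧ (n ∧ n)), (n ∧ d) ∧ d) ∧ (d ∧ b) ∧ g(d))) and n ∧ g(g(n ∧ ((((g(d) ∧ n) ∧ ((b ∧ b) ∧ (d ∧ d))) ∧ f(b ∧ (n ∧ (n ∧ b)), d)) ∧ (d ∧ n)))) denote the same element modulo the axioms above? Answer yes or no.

Answer: no — g(g(b ∧ b ∧ d ∧ d ∧ f(b ∧ b, d ∧ d) ∧ g(d))) vs g(g(b ∧ b ∧ d ∧ d ∧ d ∧ f(b ∧ b, d) ∧ g(d)))

Derivation:
Left:  g(g(((n ∧ d) ∧ (b ∧ n)) ∧ f((b ∧ n) ∧ (b ∧ (n ∧ n)), (n ∧ d) ∧ d) ∧ (d ∧ b) ∧ g(d)))
  Focus inside:  ((n ∧ d) ∧ (b ∧ n)) ∧ f((b ∧ n) ∧ (b ∧ (n ∧ n)), (n ∧ d) ∧ d) ∧ (d ∧ b) ∧ g(d)
  Un-nest:  n ∧ d ∧ b ∧ n ∧ f((b ∧ n) ∧ (b ∧ (n ∧ n)), (n ∧ d) ∧ d) ∧ d ∧ b ∧ g(d)
  Simplify inside:  f((b ∧ n) ∧ (b ∧ (n ∧ n)), (n ∧ d) ∧ d)  →  f(b ∧ b, d ∧ d)
  Unit:  drop n (×2)
  Sort:  b ∧ b ∧ d ∧ d ∧ f(b ∧ b, d ∧ d) ∧ g(d)
  Rebuild:  g(g(b ∧ b ∧ d ∧ d ∧ f(b ∧ b, d ∧ d) ∧ g(d)))
Right:  n ∧ g(g(n ∧ ((((g(d) ∧ n) ∧ ((b ∧ b) ∧ (d ∧ d))) ∧ f(b ∧ (n ∧ (n ∧ b)), d)) ∧ (d ∧ n))))
  Canonicalize subterm:  g(g(n ∧ ((((g(d) ∧ n) ∧ ((b ∧ b) ∧ (d ∧ d))) ∧ f(b ∧ (n ∧ (n ∧ b)), d)) ∧ (d ∧ n))))  →  g(g(b ∧ b ∧ d ∧ d ∧ d ∧ f(b ∧ b, d) ∧ g(d)))
  Drop the unit:  drop n
  Sort:  g(g(b ∧ b ∧ d ∧ d ∧ d ∧ f(b ∧ b, d) ∧ g(d)))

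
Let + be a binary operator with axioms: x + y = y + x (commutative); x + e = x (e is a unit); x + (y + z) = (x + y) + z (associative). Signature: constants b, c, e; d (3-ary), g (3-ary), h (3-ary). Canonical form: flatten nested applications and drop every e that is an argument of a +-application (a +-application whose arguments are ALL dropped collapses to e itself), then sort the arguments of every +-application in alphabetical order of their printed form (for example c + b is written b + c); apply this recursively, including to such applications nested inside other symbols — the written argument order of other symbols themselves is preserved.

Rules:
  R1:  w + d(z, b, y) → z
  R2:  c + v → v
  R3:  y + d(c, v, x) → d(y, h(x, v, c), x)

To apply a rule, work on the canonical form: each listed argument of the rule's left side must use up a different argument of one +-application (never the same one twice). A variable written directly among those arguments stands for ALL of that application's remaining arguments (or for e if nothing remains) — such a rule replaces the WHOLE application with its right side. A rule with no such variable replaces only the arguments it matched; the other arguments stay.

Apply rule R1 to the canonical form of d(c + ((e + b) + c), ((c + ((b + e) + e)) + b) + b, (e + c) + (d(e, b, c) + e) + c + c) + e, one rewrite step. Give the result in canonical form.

Answer: d(b + c + c, b + b + b + c, e)

Derivation:
Canonical form:  d(b + c + c, b + b + b + c, c + c + c + d(e, b, c))
Apply R1:  consuming d(e, b, c);  w := c + c + c, y := c, z := e
The variable takes the whole remainder — replace the entire application.
Giving:  d(b + c + c, b + b + b + c, e)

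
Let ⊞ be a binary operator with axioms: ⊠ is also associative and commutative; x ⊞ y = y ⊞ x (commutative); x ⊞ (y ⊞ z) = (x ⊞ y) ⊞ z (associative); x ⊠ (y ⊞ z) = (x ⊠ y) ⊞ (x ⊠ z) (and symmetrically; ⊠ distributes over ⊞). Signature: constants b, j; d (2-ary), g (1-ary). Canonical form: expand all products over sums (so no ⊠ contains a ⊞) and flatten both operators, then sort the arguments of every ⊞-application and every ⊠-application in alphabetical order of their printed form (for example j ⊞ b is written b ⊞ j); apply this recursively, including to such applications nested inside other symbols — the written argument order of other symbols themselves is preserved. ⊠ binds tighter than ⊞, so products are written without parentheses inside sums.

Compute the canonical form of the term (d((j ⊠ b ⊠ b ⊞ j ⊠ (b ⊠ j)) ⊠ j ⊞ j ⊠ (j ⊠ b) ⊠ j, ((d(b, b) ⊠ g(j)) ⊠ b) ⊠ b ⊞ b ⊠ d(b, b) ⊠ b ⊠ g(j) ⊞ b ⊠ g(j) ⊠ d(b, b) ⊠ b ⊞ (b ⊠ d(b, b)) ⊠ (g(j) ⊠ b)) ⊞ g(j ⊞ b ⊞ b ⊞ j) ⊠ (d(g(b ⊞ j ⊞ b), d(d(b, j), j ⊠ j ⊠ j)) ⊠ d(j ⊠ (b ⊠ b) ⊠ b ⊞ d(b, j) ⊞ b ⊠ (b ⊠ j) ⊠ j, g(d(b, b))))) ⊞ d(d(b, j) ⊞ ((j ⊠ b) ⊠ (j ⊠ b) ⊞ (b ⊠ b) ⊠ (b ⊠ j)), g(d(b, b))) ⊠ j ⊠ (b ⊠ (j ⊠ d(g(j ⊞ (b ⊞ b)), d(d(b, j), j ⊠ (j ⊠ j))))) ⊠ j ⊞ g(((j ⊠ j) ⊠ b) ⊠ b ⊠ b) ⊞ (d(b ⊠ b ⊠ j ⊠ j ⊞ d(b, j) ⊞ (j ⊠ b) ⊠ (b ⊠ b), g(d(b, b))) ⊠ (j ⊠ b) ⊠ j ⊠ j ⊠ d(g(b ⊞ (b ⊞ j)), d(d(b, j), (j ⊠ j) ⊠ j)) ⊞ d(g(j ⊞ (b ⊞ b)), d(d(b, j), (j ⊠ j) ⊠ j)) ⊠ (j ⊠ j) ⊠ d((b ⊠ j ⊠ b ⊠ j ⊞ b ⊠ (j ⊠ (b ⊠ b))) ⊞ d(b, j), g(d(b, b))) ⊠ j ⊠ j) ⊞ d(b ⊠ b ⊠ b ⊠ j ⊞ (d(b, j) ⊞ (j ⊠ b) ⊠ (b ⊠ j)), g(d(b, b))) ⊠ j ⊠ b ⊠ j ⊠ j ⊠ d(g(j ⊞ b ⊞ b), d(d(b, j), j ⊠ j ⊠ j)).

Expand products over sums:  d(b ⊠ b ⊠ j ⊠ j ⊞ b ⊠ j ⊠ j ⊠ j ⊞ b ⊠ j ⊠ j ⊠ j, b ⊠ b ⊠ d(b, b) ⊠ g(j) ⊞ b ⊠ b ⊠ d(b, b) ⊠ g(j) ⊞ b ⊠ b ⊠ d(b, b) ⊠ g(j) ⊞ b ⊠ b ⊠ d(b, b) ⊠ g(j)) ⊞ d(b ⊠ b ⊠ b ⊠ j ⊞ b ⊠ b ⊠ j ⊠ j ⊞ d(b, j), g(d(b, b))) ⊠ d(g(b ⊞ b ⊞ j), d(d(b, j), j ⊠ j ⊠ j)) ⊠ g(b ⊞ b ⊞ j ⊞ j) ⊞ b ⊠ d(b ⊠ b ⊠ b ⊠ j ⊞ b ⊠ b ⊠ j ⊠ j ⊞ d(b, j), g(d(b, b))) ⊠ d(g(b ⊞ b ⊞ j), d(d(b, j), j ⊠ j ⊠ j)) ⊠ j ⊠ j ⊠ j ⊞ g(b ⊠ b ⊠ b ⊠ j ⊠ j) ⊞ b ⊠ d(b ⊠ b ⊠ b ⊠ j ⊞ b ⊠ b ⊠ j ⊠ j ⊞ d(b, j), g(d(b, b))) ⊠ d(g(b ⊞ b ⊞ j), d(d(b, j), j ⊠ j ⊠ j)) ⊠ j ⊠ j ⊠ j ⊞ d(b ⊠ b ⊠ b ⊠ j ⊞ b ⊠ b ⊠ j ⊠ j ⊞ d(b, j), g(d(b, b))) ⊠ d(g(b ⊞ b ⊞ j), d(d(b, j), j ⊠ j ⊠ j)) ⊠ j ⊠ j ⊠ j ⊠ j ⊞ b ⊠ d(b ⊠ b ⊠ b ⊠ j ⊞ b ⊠ b ⊠ j ⊠ j ⊞ d(b, j), g(d(b, b))) ⊠ d(g(b ⊞ b ⊞ j), d(d(b, j), j ⊠ j ⊠ j)) ⊠ j ⊠ j ⊠ j
Sort:  b ⊠ d(b ⊠ b ⊠ b ⊠ j ⊞ b ⊠ b ⊠ j ⊠ j ⊞ d(b, j), g(d(b, b))) ⊠ d(g(b ⊞ b ⊞ j), d(d(b, j), j ⊠ j ⊠ j)) ⊠ j ⊠ j ⊠ j ⊞ b ⊠ d(b ⊠ b ⊠ b ⊠ j ⊞ b ⊠ b ⊠ j ⊠ j ⊞ d(b, j), g(d(b, b))) ⊠ d(g(b ⊞ b ⊞ j), d(d(b, j), j ⊠ j ⊠ j)) ⊠ j ⊠ j ⊠ j ⊞ b ⊠ d(b ⊠ b ⊠ b ⊠ j ⊞ b ⊠ b ⊠ j ⊠ j ⊞ d(b, j), g(d(b, b))) ⊠ d(g(b ⊞ b ⊞ j), d(d(b, j), j ⊠ j ⊠ j)) ⊠ j ⊠ j ⊠ j ⊞ d(b ⊠ b ⊠ b ⊠ j ⊞ b ⊠ b ⊠ j ⊠ j ⊞ d(b, j), g(d(b, b))) ⊠ d(g(b ⊞ b ⊞ j), d(d(b, j), j ⊠ j ⊠ j)) ⊠ g(b ⊞ b ⊞ j ⊞ j) ⊞ d(b ⊠ b ⊠ b ⊠ j ⊞ b ⊠ b ⊠ j ⊠ j ⊞ d(b, j), g(d(b, b))) ⊠ d(g(b ⊞ b ⊞ j), d(d(b, j), j ⊠ j ⊠ j)) ⊠ j ⊠ j ⊠ j ⊠ j ⊞ d(b ⊠ b ⊠ j ⊠ j ⊞ b ⊠ j ⊠ j ⊠ j ⊞ b ⊠ j ⊠ j ⊠ j, b ⊠ b ⊠ d(b, b) ⊠ g(j) ⊞ b ⊠ b ⊠ d(b, b) ⊠ g(j) ⊞ b ⊠ b ⊠ d(b, b) ⊠ g(j) ⊞ b ⊠ b ⊠ d(b, b) ⊠ g(j)) ⊞ g(b ⊠ b ⊠ b ⊠ j ⊠ j)

Answer: b ⊠ d(b ⊠ b ⊠ b ⊠ j ⊞ b ⊠ b ⊠ j ⊠ j ⊞ d(b, j), g(d(b, b))) ⊠ d(g(b ⊞ b ⊞ j), d(d(b, j), j ⊠ j ⊠ j)) ⊠ j ⊠ j ⊠ j ⊞ b ⊠ d(b ⊠ b ⊠ b ⊠ j ⊞ b ⊠ b ⊠ j ⊠ j ⊞ d(b, j), g(d(b, b))) ⊠ d(g(b ⊞ b ⊞ j), d(d(b, j), j ⊠ j ⊠ j)) ⊠ j ⊠ j ⊠ j ⊞ b ⊠ d(b ⊠ b ⊠ b ⊠ j ⊞ b ⊠ b ⊠ j ⊠ j ⊞ d(b, j), g(d(b, b))) ⊠ d(g(b ⊞ b ⊞ j), d(d(b, j), j ⊠ j ⊠ j)) ⊠ j ⊠ j ⊠ j ⊞ d(b ⊠ b ⊠ b ⊠ j ⊞ b ⊠ b ⊠ j ⊠ j ⊞ d(b, j), g(d(b, b))) ⊠ d(g(b ⊞ b ⊞ j), d(d(b, j), j ⊠ j ⊠ j)) ⊠ g(b ⊞ b ⊞ j ⊞ j) ⊞ d(b ⊠ b ⊠ b ⊠ j ⊞ b ⊠ b ⊠ j ⊠ j ⊞ d(b, j), g(d(b, b))) ⊠ d(g(b ⊞ b ⊞ j), d(d(b, j), j ⊠ j ⊠ j)) ⊠ j ⊠ j ⊠ j ⊠ j ⊞ d(b ⊠ b ⊠ j ⊠ j ⊞ b ⊠ j ⊠ j ⊠ j ⊞ b ⊠ j ⊠ j ⊠ j, b ⊠ b ⊠ d(b, b) ⊠ g(j) ⊞ b ⊠ b ⊠ d(b, b) ⊠ g(j) ⊞ b ⊠ b ⊠ d(b, b) ⊠ g(j) ⊞ b ⊠ b ⊠ d(b, b) ⊠ g(j)) ⊞ g(b ⊠ b ⊠ b ⊠ j ⊠ j)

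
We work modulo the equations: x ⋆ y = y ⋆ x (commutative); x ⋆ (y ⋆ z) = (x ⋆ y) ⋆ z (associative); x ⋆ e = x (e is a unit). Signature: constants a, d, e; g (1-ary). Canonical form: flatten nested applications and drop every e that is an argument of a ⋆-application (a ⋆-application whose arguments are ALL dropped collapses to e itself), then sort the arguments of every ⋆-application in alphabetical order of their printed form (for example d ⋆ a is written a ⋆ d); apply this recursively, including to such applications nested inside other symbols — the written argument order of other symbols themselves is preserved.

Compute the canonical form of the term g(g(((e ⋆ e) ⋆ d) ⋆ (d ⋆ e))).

Descend into:  ((e ⋆ e) ⋆ d) ⋆ (d ⋆ e)
Un-nest:  e ⋆ e ⋆ d ⋆ d ⋆ e
Units out:  drop e (×3)
Sort:  d ⋆ d
Reassemble:  g(g(d ⋆ d))

Answer: g(g(d ⋆ d))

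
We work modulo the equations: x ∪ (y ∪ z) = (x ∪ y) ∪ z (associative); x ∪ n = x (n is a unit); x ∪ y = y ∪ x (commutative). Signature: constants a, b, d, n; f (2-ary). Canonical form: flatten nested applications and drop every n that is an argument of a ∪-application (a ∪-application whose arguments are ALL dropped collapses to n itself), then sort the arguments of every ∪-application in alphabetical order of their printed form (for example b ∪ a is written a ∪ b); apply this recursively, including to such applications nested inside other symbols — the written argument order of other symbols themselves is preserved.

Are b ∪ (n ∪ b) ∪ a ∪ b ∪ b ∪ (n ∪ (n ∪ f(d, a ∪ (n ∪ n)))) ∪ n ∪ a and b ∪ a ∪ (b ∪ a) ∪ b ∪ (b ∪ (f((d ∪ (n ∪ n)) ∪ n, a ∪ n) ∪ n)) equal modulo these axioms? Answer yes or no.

Answer: yes — both canonical forms are a ∪ a ∪ b ∪ b ∪ b ∪ b ∪ f(d, a)

Derivation:
Left:  b ∪ (n ∪ b) ∪ a ∪ b ∪ b ∪ (n ∪ (n ∪ f(d, a ∪ (n ∪ n)))) ∪ n ∪ a
  Flatten:  b ∪ n ∪ b ∪ a ∪ b ∪ b ∪ n ∪ n ∪ f(d, a ∪ (n ∪ n)) ∪ n ∪ a
  Inside:  f(d, a ∪ (n ∪ n))  →  f(d, a)
  Units out:  drop n (×4)
  Sort arguments:  a ∪ a ∪ b ∪ b ∪ b ∪ b ∪ f(d, a)
Right:  b ∪ a ∪ (b ∪ a) ∪ b ∪ (b ∪ (f((d ∪ (n ∪ n)) ∪ n, a ∪ n) ∪ n))
  Flatten:  b ∪ a ∪ b ∪ a ∪ b ∪ b ∪ f((d ∪ (n ∪ n)) ∪ n, a ∪ n) ∪ n
  Canonicalize subterm:  f((d ∪ (n ∪ n)) ∪ n, a ∪ n)  →  f(d, a)
  Drop the unit:  drop n
  Order the arguments:  a ∪ a ∪ b ∪ b ∪ b ∪ b ∪ f(d, a)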